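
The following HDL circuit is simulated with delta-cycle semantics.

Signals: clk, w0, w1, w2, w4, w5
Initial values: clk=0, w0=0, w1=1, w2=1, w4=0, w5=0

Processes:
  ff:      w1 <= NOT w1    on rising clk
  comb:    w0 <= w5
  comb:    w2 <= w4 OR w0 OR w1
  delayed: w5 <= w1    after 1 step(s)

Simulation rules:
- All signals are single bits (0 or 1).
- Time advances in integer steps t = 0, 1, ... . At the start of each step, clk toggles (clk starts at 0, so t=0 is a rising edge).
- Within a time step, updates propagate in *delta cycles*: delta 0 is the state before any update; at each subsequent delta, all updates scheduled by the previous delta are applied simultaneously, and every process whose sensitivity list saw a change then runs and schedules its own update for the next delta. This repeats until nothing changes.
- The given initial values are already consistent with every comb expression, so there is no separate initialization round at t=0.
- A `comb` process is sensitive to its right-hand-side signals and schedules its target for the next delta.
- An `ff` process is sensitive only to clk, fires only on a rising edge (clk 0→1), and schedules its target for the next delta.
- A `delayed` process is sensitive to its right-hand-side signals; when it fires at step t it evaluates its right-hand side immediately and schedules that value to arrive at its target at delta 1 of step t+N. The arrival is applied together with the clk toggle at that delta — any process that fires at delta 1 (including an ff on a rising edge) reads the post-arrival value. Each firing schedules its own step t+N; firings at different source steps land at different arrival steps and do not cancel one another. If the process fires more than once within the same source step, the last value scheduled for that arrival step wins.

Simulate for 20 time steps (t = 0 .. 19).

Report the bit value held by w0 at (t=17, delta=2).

t0.Δ0 w5=0 w1=1 w4=0 clk=0 w2=1 w0=0
t0.Δ1 w5=0 w1=1 w4=0 clk=1 w2=1 w0=0
t0.Δ2 w5=0 w1=0 w4=0 clk=1 w2=1 w0=0
t0.Δ3 w5=0 w1=0 w4=0 clk=1 w2=0 w0=0
t1.Δ0 w5=0 w1=0 w4=0 clk=1 w2=0 w0=0
t1.Δ1 w5=0 w1=0 w4=0 clk=0 w2=0 w0=0
t2.Δ0 w5=0 w1=0 w4=0 clk=0 w2=0 w0=0
t2.Δ1 w5=0 w1=0 w4=0 clk=1 w2=0 w0=0
t2.Δ2 w5=0 w1=1 w4=0 clk=1 w2=0 w0=0
t2.Δ3 w5=0 w1=1 w4=0 clk=1 w2=1 w0=0
t3.Δ0 w5=0 w1=1 w4=0 clk=1 w2=1 w0=0
t3.Δ1 w5=1 w1=1 w4=0 clk=0 w2=1 w0=0
t3.Δ2 w5=1 w1=1 w4=0 clk=0 w2=1 w0=1
t4.Δ0 w5=1 w1=1 w4=0 clk=0 w2=1 w0=1
t4.Δ1 w5=1 w1=1 w4=0 clk=1 w2=1 w0=1
t4.Δ2 w5=1 w1=0 w4=0 clk=1 w2=1 w0=1
t5.Δ0 w5=1 w1=0 w4=0 clk=1 w2=1 w0=1
t5.Δ1 w5=0 w1=0 w4=0 clk=0 w2=1 w0=1
t5.Δ2 w5=0 w1=0 w4=0 clk=0 w2=1 w0=0
t5.Δ3 w5=0 w1=0 w4=0 clk=0 w2=0 w0=0
t6.Δ0 w5=0 w1=0 w4=0 clk=0 w2=0 w0=0
t6.Δ1 w5=0 w1=0 w4=0 clk=1 w2=0 w0=0
t6.Δ2 w5=0 w1=1 w4=0 clk=1 w2=0 w0=0
t6.Δ3 w5=0 w1=1 w4=0 clk=1 w2=1 w0=0
t7.Δ0 w5=0 w1=1 w4=0 clk=1 w2=1 w0=0
t7.Δ1 w5=1 w1=1 w4=0 clk=0 w2=1 w0=0
t7.Δ2 w5=1 w1=1 w4=0 clk=0 w2=1 w0=1
t8.Δ0 w5=1 w1=1 w4=0 clk=0 w2=1 w0=1
t8.Δ1 w5=1 w1=1 w4=0 clk=1 w2=1 w0=1
t8.Δ2 w5=1 w1=0 w4=0 clk=1 w2=1 w0=1
t9.Δ0 w5=1 w1=0 w4=0 clk=1 w2=1 w0=1
t9.Δ1 w5=0 w1=0 w4=0 clk=0 w2=1 w0=1
t9.Δ2 w5=0 w1=0 w4=0 clk=0 w2=1 w0=0
t9.Δ3 w5=0 w1=0 w4=0 clk=0 w2=0 w0=0
t10.Δ0 w5=0 w1=0 w4=0 clk=0 w2=0 w0=0
t10.Δ1 w5=0 w1=0 w4=0 clk=1 w2=0 w0=0
t10.Δ2 w5=0 w1=1 w4=0 clk=1 w2=0 w0=0
t10.Δ3 w5=0 w1=1 w4=0 clk=1 w2=1 w0=0
t11.Δ0 w5=0 w1=1 w4=0 clk=1 w2=1 w0=0
t11.Δ1 w5=1 w1=1 w4=0 clk=0 w2=1 w0=0
t11.Δ2 w5=1 w1=1 w4=0 clk=0 w2=1 w0=1
t12.Δ0 w5=1 w1=1 w4=0 clk=0 w2=1 w0=1
t12.Δ1 w5=1 w1=1 w4=0 clk=1 w2=1 w0=1
t12.Δ2 w5=1 w1=0 w4=0 clk=1 w2=1 w0=1
t13.Δ0 w5=1 w1=0 w4=0 clk=1 w2=1 w0=1
t13.Δ1 w5=0 w1=0 w4=0 clk=0 w2=1 w0=1
t13.Δ2 w5=0 w1=0 w4=0 clk=0 w2=1 w0=0
t13.Δ3 w5=0 w1=0 w4=0 clk=0 w2=0 w0=0
t14.Δ0 w5=0 w1=0 w4=0 clk=0 w2=0 w0=0
t14.Δ1 w5=0 w1=0 w4=0 clk=1 w2=0 w0=0
t14.Δ2 w5=0 w1=1 w4=0 clk=1 w2=0 w0=0
t14.Δ3 w5=0 w1=1 w4=0 clk=1 w2=1 w0=0
t15.Δ0 w5=0 w1=1 w4=0 clk=1 w2=1 w0=0
t15.Δ1 w5=1 w1=1 w4=0 clk=0 w2=1 w0=0
t15.Δ2 w5=1 w1=1 w4=0 clk=0 w2=1 w0=1
t16.Δ0 w5=1 w1=1 w4=0 clk=0 w2=1 w0=1
t16.Δ1 w5=1 w1=1 w4=0 clk=1 w2=1 w0=1
t16.Δ2 w5=1 w1=0 w4=0 clk=1 w2=1 w0=1
t17.Δ0 w5=1 w1=0 w4=0 clk=1 w2=1 w0=1
t17.Δ1 w5=0 w1=0 w4=0 clk=0 w2=1 w0=1
t17.Δ2 w5=0 w1=0 w4=0 clk=0 w2=1 w0=0
t17.Δ3 w5=0 w1=0 w4=0 clk=0 w2=0 w0=0
t18.Δ0 w5=0 w1=0 w4=0 clk=0 w2=0 w0=0
t18.Δ1 w5=0 w1=0 w4=0 clk=1 w2=0 w0=0
t18.Δ2 w5=0 w1=1 w4=0 clk=1 w2=0 w0=0
t18.Δ3 w5=0 w1=1 w4=0 clk=1 w2=1 w0=0
t19.Δ0 w5=0 w1=1 w4=0 clk=1 w2=1 w0=0
t19.Δ1 w5=1 w1=1 w4=0 clk=0 w2=1 w0=0
t19.Δ2 w5=1 w1=1 w4=0 clk=0 w2=1 w0=1

0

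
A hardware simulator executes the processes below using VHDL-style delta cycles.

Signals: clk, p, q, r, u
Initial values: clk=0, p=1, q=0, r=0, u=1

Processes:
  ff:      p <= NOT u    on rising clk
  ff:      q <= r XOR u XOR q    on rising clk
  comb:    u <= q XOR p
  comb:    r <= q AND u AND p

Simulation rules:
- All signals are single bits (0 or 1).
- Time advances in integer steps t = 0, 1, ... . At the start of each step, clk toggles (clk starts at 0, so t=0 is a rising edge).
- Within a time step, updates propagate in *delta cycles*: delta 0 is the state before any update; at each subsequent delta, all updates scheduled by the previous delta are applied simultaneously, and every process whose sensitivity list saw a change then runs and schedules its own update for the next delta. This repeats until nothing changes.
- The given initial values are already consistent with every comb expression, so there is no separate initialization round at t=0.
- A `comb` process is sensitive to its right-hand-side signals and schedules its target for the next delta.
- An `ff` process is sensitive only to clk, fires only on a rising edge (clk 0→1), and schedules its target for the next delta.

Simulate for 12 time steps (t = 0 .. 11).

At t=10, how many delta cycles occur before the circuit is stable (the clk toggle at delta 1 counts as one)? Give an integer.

3

t0.Δ0 p=1 r=0 u=1 clk=0 q=0
t0.Δ1 p=1 r=0 u=1 clk=1 q=0
t0.Δ2 p=0 r=0 u=1 clk=1 q=1
t1.Δ0 p=0 r=0 u=1 clk=1 q=1
t1.Δ1 p=0 r=0 u=1 clk=0 q=1
t2.Δ0 p=0 r=0 u=1 clk=0 q=1
t2.Δ1 p=0 r=0 u=1 clk=1 q=1
t2.Δ2 p=0 r=0 u=1 clk=1 q=0
t2.Δ3 p=0 r=0 u=0 clk=1 q=0
t3.Δ0 p=0 r=0 u=0 clk=1 q=0
t3.Δ1 p=0 r=0 u=0 clk=0 q=0
t4.Δ0 p=0 r=0 u=0 clk=0 q=0
t4.Δ1 p=0 r=0 u=0 clk=1 q=0
t4.Δ2 p=1 r=0 u=0 clk=1 q=0
t4.Δ3 p=1 r=0 u=1 clk=1 q=0
t5.Δ0 p=1 r=0 u=1 clk=1 q=0
t5.Δ1 p=1 r=0 u=1 clk=0 q=0
t6.Δ0 p=1 r=0 u=1 clk=0 q=0
t6.Δ1 p=1 r=0 u=1 clk=1 q=0
t6.Δ2 p=0 r=0 u=1 clk=1 q=1
t7.Δ0 p=0 r=0 u=1 clk=1 q=1
t7.Δ1 p=0 r=0 u=1 clk=0 q=1
t8.Δ0 p=0 r=0 u=1 clk=0 q=1
t8.Δ1 p=0 r=0 u=1 clk=1 q=1
t8.Δ2 p=0 r=0 u=1 clk=1 q=0
t8.Δ3 p=0 r=0 u=0 clk=1 q=0
t9.Δ0 p=0 r=0 u=0 clk=1 q=0
t9.Δ1 p=0 r=0 u=0 clk=0 q=0
t10.Δ0 p=0 r=0 u=0 clk=0 q=0
t10.Δ1 p=0 r=0 u=0 clk=1 q=0
t10.Δ2 p=1 r=0 u=0 clk=1 q=0
t10.Δ3 p=1 r=0 u=1 clk=1 q=0
t11.Δ0 p=1 r=0 u=1 clk=1 q=0
t11.Δ1 p=1 r=0 u=1 clk=0 q=0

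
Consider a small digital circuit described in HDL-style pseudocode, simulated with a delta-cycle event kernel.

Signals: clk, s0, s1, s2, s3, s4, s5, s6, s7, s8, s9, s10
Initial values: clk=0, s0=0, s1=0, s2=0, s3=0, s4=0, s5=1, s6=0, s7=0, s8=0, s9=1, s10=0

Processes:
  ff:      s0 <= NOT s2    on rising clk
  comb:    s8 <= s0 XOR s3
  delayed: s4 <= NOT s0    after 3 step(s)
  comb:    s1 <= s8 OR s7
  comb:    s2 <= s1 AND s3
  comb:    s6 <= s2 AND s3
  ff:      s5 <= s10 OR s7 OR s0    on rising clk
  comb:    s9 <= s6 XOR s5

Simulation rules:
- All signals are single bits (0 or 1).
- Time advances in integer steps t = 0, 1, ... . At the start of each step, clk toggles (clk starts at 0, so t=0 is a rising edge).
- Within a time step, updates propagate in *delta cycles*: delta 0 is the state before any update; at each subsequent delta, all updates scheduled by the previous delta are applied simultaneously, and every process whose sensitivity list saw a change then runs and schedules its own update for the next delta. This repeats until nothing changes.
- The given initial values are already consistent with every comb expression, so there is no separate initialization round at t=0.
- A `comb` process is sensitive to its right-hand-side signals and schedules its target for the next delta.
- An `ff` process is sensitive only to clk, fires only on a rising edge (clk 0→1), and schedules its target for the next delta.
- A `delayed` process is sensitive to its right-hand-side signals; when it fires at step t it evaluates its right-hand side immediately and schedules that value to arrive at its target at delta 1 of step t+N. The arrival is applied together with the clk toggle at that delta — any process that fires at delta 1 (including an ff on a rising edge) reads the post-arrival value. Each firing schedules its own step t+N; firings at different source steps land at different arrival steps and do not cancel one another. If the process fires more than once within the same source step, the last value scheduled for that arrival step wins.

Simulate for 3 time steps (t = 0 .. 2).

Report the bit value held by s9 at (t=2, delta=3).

[bits: s1,clk,s0,s9,s6,s4,s7,s2,s3,s5,s10,s8]
t=0: Δ0=000100000100 Δ1=010100000100 Δ2=011100000000 Δ3=011000000001 Δ4=111000000001 | 4Δ
t=1: Δ0=111000000001 Δ1=101000000001 | 1Δ
t=2: Δ0=101000000001 Δ1=111000000001 Δ2=111000000101 Δ3=111100000101 | 3Δ

1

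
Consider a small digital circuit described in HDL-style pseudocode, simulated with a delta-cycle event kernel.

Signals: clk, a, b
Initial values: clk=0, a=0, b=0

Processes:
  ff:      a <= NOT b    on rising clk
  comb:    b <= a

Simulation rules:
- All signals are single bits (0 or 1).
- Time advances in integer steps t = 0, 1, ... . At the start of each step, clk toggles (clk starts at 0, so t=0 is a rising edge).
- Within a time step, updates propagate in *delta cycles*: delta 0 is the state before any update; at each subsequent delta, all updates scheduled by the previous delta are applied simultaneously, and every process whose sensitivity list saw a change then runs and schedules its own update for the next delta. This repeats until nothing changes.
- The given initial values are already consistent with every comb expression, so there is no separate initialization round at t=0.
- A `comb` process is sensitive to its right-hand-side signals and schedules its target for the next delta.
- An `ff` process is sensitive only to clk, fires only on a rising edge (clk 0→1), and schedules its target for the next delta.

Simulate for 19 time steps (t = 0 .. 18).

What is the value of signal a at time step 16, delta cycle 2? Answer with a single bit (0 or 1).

t=0 Δ0: clk=0 a=0 b=0
  Δ1: clk:0→1
  Δ2: a:0→1
  Δ3: b:0→1
  (3Δ to stable)
t=1 Δ0: clk=1 a=1 b=1
  Δ1: clk:1→0
  (1Δ to stable)
t=2 Δ0: clk=0 a=1 b=1
  Δ1: clk:0→1
  Δ2: a:1→0
  Δ3: b:1→0
  (3Δ to stable)
t=3 Δ0: clk=1 a=0 b=0
  Δ1: clk:1→0
  (1Δ to stable)
t=4 Δ0: clk=0 a=0 b=0
  Δ1: clk:0→1
  Δ2: a:0→1
  Δ3: b:0→1
  (3Δ to stable)
t=5 Δ0: clk=1 a=1 b=1
  Δ1: clk:1→0
  (1Δ to stable)
t=6 Δ0: clk=0 a=1 b=1
  Δ1: clk:0→1
  Δ2: a:1→0
  Δ3: b:1→0
  (3Δ to stable)
t=7 Δ0: clk=1 a=0 b=0
  Δ1: clk:1→0
  (1Δ to stable)
t=8 Δ0: clk=0 a=0 b=0
  Δ1: clk:0→1
  Δ2: a:0→1
  Δ3: b:0→1
  (3Δ to stable)
t=9 Δ0: clk=1 a=1 b=1
  Δ1: clk:1→0
  (1Δ to stable)
t=10 Δ0: clk=0 a=1 b=1
  Δ1: clk:0→1
  Δ2: a:1→0
  Δ3: b:1→0
  (3Δ to stable)
t=11 Δ0: clk=1 a=0 b=0
  Δ1: clk:1→0
  (1Δ to stable)
t=12 Δ0: clk=0 a=0 b=0
  Δ1: clk:0→1
  Δ2: a:0→1
  Δ3: b:0→1
  (3Δ to stable)
t=13 Δ0: clk=1 a=1 b=1
  Δ1: clk:1→0
  (1Δ to stable)
t=14 Δ0: clk=0 a=1 b=1
  Δ1: clk:0→1
  Δ2: a:1→0
  Δ3: b:1→0
  (3Δ to stable)
t=15 Δ0: clk=1 a=0 b=0
  Δ1: clk:1→0
  (1Δ to stable)
t=16 Δ0: clk=0 a=0 b=0
  Δ1: clk:0→1
  Δ2: a:0→1
  Δ3: b:0→1
  (3Δ to stable)
t=17 Δ0: clk=1 a=1 b=1
  Δ1: clk:1→0
  (1Δ to stable)
t=18 Δ0: clk=0 a=1 b=1
  Δ1: clk:0→1
  Δ2: a:1→0
  Δ3: b:1→0
  (3Δ to stable)

1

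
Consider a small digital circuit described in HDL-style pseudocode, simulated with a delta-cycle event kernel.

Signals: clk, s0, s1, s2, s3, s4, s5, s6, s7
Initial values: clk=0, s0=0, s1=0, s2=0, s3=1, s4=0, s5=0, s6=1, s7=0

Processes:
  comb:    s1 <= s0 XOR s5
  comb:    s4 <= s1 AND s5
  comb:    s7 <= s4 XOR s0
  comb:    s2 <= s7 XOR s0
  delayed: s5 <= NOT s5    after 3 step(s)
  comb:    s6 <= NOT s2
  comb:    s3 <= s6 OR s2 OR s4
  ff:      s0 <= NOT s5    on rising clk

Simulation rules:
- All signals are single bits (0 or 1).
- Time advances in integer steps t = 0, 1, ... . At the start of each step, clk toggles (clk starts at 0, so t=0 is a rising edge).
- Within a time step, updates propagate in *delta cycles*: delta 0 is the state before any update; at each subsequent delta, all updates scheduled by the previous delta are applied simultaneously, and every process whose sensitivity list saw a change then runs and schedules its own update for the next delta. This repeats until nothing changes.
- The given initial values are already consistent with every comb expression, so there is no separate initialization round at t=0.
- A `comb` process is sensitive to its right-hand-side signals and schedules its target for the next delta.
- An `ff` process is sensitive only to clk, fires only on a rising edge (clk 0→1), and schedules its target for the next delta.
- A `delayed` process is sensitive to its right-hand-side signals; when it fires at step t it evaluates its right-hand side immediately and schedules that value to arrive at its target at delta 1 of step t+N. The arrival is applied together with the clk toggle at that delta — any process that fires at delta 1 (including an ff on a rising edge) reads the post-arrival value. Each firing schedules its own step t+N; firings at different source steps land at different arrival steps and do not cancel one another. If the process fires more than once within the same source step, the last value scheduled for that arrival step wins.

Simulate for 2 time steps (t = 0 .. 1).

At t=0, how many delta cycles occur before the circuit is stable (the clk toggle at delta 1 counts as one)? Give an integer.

t0.Δ0 s4=0 clk=0 s0=0 s1=0 s5=0 s3=1 s6=1 s2=0 s7=0
t0.Δ1 s4=0 clk=1 s0=0 s1=0 s5=0 s3=1 s6=1 s2=0 s7=0
t0.Δ2 s4=0 clk=1 s0=1 s1=0 s5=0 s3=1 s6=1 s2=0 s7=0
t0.Δ3 s4=0 clk=1 s0=1 s1=1 s5=0 s3=1 s6=1 s2=1 s7=1
t0.Δ4 s4=0 clk=1 s0=1 s1=1 s5=0 s3=1 s6=0 s2=0 s7=1
t0.Δ5 s4=0 clk=1 s0=1 s1=1 s5=0 s3=0 s6=1 s2=0 s7=1
t0.Δ6 s4=0 clk=1 s0=1 s1=1 s5=0 s3=1 s6=1 s2=0 s7=1
t1.Δ0 s4=0 clk=1 s0=1 s1=1 s5=0 s3=1 s6=1 s2=0 s7=1
t1.Δ1 s4=0 clk=0 s0=1 s1=1 s5=0 s3=1 s6=1 s2=0 s7=1

6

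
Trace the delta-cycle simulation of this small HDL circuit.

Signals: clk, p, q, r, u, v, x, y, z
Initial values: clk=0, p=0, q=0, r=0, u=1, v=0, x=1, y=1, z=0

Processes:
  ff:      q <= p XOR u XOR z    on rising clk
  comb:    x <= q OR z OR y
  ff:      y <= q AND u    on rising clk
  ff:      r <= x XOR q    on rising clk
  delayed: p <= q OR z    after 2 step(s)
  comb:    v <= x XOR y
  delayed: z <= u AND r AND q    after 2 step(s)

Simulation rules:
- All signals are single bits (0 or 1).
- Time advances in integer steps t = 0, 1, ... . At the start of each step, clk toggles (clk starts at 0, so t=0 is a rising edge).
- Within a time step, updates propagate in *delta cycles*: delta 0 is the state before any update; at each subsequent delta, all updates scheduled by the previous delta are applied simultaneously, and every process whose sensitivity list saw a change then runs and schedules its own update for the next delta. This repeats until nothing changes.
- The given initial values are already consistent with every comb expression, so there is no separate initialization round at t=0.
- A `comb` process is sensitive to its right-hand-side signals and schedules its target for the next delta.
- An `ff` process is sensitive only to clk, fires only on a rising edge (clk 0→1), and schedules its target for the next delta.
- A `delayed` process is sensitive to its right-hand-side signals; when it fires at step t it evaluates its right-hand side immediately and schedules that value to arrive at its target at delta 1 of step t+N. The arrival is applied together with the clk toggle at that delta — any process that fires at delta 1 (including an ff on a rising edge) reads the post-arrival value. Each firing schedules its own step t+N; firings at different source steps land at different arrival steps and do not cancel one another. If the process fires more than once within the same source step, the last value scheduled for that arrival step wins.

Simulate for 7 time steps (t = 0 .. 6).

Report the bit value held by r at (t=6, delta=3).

t=0 Δ0: clk=0 u=1 y=1 x=1 q=0 v=0 z=0 r=0 p=0
  Δ1: clk:0→1
  Δ2: y:1→0, q:0→1, r:0→1
  Δ3: v:0→1
  (3Δ to stable)
t=1 Δ0: clk=1 u=1 y=0 x=1 q=1 v=1 z=0 r=1 p=0
  Δ1: clk:1→0
  (1Δ to stable)
t=2 Δ0: clk=0 u=1 y=0 x=1 q=1 v=1 z=0 r=1 p=0
  Δ1: clk:0→1, z:0→1, p:0→1
  Δ2: y:0→1, r:1→0
  Δ3: v:1→0
  (3Δ to stable)
t=3 Δ0: clk=1 u=1 y=1 x=1 q=1 v=0 z=1 r=0 p=1
  Δ1: clk:1→0
  (1Δ to stable)
t=4 Δ0: clk=0 u=1 y=1 x=1 q=1 v=0 z=1 r=0 p=1
  Δ1: clk:0→1, z:1→0
  Δ2: q:1→0
  (2Δ to stable)
t=5 Δ0: clk=1 u=1 y=1 x=1 q=0 v=0 z=0 r=0 p=1
  Δ1: clk:1→0
  (1Δ to stable)
t=6 Δ0: clk=0 u=1 y=1 x=1 q=0 v=0 z=0 r=0 p=1
  Δ1: clk:0→1, p:1→0
  Δ2: y:1→0, q:0→1, r:0→1
  Δ3: v:0→1
  (3Δ to stable)

1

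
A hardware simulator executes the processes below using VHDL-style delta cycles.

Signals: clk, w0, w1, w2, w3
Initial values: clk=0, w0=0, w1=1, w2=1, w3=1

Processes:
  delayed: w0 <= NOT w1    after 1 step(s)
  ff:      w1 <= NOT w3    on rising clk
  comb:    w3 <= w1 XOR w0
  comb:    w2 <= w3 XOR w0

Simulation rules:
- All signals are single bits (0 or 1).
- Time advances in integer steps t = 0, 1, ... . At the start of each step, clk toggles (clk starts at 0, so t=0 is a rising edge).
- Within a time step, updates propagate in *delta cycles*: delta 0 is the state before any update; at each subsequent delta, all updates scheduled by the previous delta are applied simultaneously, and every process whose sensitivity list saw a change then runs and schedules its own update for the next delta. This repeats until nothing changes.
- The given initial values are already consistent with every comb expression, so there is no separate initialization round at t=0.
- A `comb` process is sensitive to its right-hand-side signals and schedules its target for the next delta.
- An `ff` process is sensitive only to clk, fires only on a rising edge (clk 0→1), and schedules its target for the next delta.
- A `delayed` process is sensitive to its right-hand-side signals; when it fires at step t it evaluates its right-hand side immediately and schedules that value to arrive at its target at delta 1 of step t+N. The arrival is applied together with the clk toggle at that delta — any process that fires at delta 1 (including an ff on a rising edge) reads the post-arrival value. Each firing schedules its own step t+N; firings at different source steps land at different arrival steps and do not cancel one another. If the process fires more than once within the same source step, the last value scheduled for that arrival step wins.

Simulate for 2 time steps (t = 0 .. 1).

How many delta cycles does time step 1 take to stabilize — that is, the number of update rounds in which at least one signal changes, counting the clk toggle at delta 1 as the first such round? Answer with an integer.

3

t0.Δ0 w1=1 w3=1 w2=1 w0=0 clk=0
t0.Δ1 w1=1 w3=1 w2=1 w0=0 clk=1
t0.Δ2 w1=0 w3=1 w2=1 w0=0 clk=1
t0.Δ3 w1=0 w3=0 w2=1 w0=0 clk=1
t0.Δ4 w1=0 w3=0 w2=0 w0=0 clk=1
t1.Δ0 w1=0 w3=0 w2=0 w0=0 clk=1
t1.Δ1 w1=0 w3=0 w2=0 w0=1 clk=0
t1.Δ2 w1=0 w3=1 w2=1 w0=1 clk=0
t1.Δ3 w1=0 w3=1 w2=0 w0=1 clk=0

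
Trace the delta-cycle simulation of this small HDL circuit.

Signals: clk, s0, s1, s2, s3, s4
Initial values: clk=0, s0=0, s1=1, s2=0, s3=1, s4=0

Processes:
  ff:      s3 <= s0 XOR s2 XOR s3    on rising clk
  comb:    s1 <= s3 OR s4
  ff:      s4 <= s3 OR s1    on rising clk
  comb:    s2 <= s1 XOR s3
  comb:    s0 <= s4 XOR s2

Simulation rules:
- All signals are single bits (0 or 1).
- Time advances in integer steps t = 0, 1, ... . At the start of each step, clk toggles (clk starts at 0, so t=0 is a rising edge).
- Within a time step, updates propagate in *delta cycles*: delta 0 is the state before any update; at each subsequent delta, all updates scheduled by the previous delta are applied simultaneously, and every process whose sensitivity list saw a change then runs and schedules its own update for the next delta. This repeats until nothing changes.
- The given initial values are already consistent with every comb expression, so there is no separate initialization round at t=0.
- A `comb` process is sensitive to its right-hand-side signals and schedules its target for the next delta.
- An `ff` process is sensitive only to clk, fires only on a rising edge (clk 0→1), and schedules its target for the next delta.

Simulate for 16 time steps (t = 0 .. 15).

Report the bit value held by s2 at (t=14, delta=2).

t0.Δ0 s0=0 s3=1 clk=0 s2=0 s4=0 s1=1
t0.Δ1 s0=0 s3=1 clk=1 s2=0 s4=0 s1=1
t0.Δ2 s0=0 s3=1 clk=1 s2=0 s4=1 s1=1
t0.Δ3 s0=1 s3=1 clk=1 s2=0 s4=1 s1=1
t1.Δ0 s0=1 s3=1 clk=1 s2=0 s4=1 s1=1
t1.Δ1 s0=1 s3=1 clk=0 s2=0 s4=1 s1=1
t2.Δ0 s0=1 s3=1 clk=0 s2=0 s4=1 s1=1
t2.Δ1 s0=1 s3=1 clk=1 s2=0 s4=1 s1=1
t2.Δ2 s0=1 s3=0 clk=1 s2=0 s4=1 s1=1
t2.Δ3 s0=1 s3=0 clk=1 s2=1 s4=1 s1=1
t2.Δ4 s0=0 s3=0 clk=1 s2=1 s4=1 s1=1
t3.Δ0 s0=0 s3=0 clk=1 s2=1 s4=1 s1=1
t3.Δ1 s0=0 s3=0 clk=0 s2=1 s4=1 s1=1
t4.Δ0 s0=0 s3=0 clk=0 s2=1 s4=1 s1=1
t4.Δ1 s0=0 s3=0 clk=1 s2=1 s4=1 s1=1
t4.Δ2 s0=0 s3=1 clk=1 s2=1 s4=1 s1=1
t4.Δ3 s0=0 s3=1 clk=1 s2=0 s4=1 s1=1
t4.Δ4 s0=1 s3=1 clk=1 s2=0 s4=1 s1=1
t5.Δ0 s0=1 s3=1 clk=1 s2=0 s4=1 s1=1
t5.Δ1 s0=1 s3=1 clk=0 s2=0 s4=1 s1=1
t6.Δ0 s0=1 s3=1 clk=0 s2=0 s4=1 s1=1
t6.Δ1 s0=1 s3=1 clk=1 s2=0 s4=1 s1=1
t6.Δ2 s0=1 s3=0 clk=1 s2=0 s4=1 s1=1
t6.Δ3 s0=1 s3=0 clk=1 s2=1 s4=1 s1=1
t6.Δ4 s0=0 s3=0 clk=1 s2=1 s4=1 s1=1
t7.Δ0 s0=0 s3=0 clk=1 s2=1 s4=1 s1=1
t7.Δ1 s0=0 s3=0 clk=0 s2=1 s4=1 s1=1
t8.Δ0 s0=0 s3=0 clk=0 s2=1 s4=1 s1=1
t8.Δ1 s0=0 s3=0 clk=1 s2=1 s4=1 s1=1
t8.Δ2 s0=0 s3=1 clk=1 s2=1 s4=1 s1=1
t8.Δ3 s0=0 s3=1 clk=1 s2=0 s4=1 s1=1
t8.Δ4 s0=1 s3=1 clk=1 s2=0 s4=1 s1=1
t9.Δ0 s0=1 s3=1 clk=1 s2=0 s4=1 s1=1
t9.Δ1 s0=1 s3=1 clk=0 s2=0 s4=1 s1=1
t10.Δ0 s0=1 s3=1 clk=0 s2=0 s4=1 s1=1
t10.Δ1 s0=1 s3=1 clk=1 s2=0 s4=1 s1=1
t10.Δ2 s0=1 s3=0 clk=1 s2=0 s4=1 s1=1
t10.Δ3 s0=1 s3=0 clk=1 s2=1 s4=1 s1=1
t10.Δ4 s0=0 s3=0 clk=1 s2=1 s4=1 s1=1
t11.Δ0 s0=0 s3=0 clk=1 s2=1 s4=1 s1=1
t11.Δ1 s0=0 s3=0 clk=0 s2=1 s4=1 s1=1
t12.Δ0 s0=0 s3=0 clk=0 s2=1 s4=1 s1=1
t12.Δ1 s0=0 s3=0 clk=1 s2=1 s4=1 s1=1
t12.Δ2 s0=0 s3=1 clk=1 s2=1 s4=1 s1=1
t12.Δ3 s0=0 s3=1 clk=1 s2=0 s4=1 s1=1
t12.Δ4 s0=1 s3=1 clk=1 s2=0 s4=1 s1=1
t13.Δ0 s0=1 s3=1 clk=1 s2=0 s4=1 s1=1
t13.Δ1 s0=1 s3=1 clk=0 s2=0 s4=1 s1=1
t14.Δ0 s0=1 s3=1 clk=0 s2=0 s4=1 s1=1
t14.Δ1 s0=1 s3=1 clk=1 s2=0 s4=1 s1=1
t14.Δ2 s0=1 s3=0 clk=1 s2=0 s4=1 s1=1
t14.Δ3 s0=1 s3=0 clk=1 s2=1 s4=1 s1=1
t14.Δ4 s0=0 s3=0 clk=1 s2=1 s4=1 s1=1
t15.Δ0 s0=0 s3=0 clk=1 s2=1 s4=1 s1=1
t15.Δ1 s0=0 s3=0 clk=0 s2=1 s4=1 s1=1

0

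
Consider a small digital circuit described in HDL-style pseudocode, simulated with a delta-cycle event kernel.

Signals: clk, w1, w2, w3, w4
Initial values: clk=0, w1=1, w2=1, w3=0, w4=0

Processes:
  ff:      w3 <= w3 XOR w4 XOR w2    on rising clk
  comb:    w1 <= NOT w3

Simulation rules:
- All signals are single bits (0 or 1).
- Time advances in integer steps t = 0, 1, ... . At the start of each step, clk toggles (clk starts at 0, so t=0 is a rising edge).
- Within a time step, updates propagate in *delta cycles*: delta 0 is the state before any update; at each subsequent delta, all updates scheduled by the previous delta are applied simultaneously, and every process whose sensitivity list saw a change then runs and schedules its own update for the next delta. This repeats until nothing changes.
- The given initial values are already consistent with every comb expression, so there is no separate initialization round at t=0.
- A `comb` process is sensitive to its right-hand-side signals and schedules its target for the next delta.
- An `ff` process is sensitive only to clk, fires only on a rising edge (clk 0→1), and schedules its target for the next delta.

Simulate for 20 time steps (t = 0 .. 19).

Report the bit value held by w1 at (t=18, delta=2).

[bits: w1,w4,clk,w2,w3]
t=0: Δ0=10010 Δ1=10110 Δ2=10111 Δ3=00111 | 3Δ
t=1: Δ0=00111 Δ1=00011 | 1Δ
t=2: Δ0=00011 Δ1=00111 Δ2=00110 Δ3=10110 | 3Δ
t=3: Δ0=10110 Δ1=10010 | 1Δ
t=4: Δ0=10010 Δ1=10110 Δ2=10111 Δ3=00111 | 3Δ
t=5: Δ0=00111 Δ1=00011 | 1Δ
t=6: Δ0=00011 Δ1=00111 Δ2=00110 Δ3=10110 | 3Δ
t=7: Δ0=10110 Δ1=10010 | 1Δ
t=8: Δ0=10010 Δ1=10110 Δ2=10111 Δ3=00111 | 3Δ
t=9: Δ0=00111 Δ1=00011 | 1Δ
t=10: Δ0=00011 Δ1=00111 Δ2=00110 Δ3=10110 | 3Δ
t=11: Δ0=10110 Δ1=10010 | 1Δ
t=12: Δ0=10010 Δ1=10110 Δ2=10111 Δ3=00111 | 3Δ
t=13: Δ0=00111 Δ1=00011 | 1Δ
t=14: Δ0=00011 Δ1=00111 Δ2=00110 Δ3=10110 | 3Δ
t=15: Δ0=10110 Δ1=10010 | 1Δ
t=16: Δ0=10010 Δ1=10110 Δ2=10111 Δ3=00111 | 3Δ
t=17: Δ0=00111 Δ1=00011 | 1Δ
t=18: Δ0=00011 Δ1=00111 Δ2=00110 Δ3=10110 | 3Δ
t=19: Δ0=10110 Δ1=10010 | 1Δ

0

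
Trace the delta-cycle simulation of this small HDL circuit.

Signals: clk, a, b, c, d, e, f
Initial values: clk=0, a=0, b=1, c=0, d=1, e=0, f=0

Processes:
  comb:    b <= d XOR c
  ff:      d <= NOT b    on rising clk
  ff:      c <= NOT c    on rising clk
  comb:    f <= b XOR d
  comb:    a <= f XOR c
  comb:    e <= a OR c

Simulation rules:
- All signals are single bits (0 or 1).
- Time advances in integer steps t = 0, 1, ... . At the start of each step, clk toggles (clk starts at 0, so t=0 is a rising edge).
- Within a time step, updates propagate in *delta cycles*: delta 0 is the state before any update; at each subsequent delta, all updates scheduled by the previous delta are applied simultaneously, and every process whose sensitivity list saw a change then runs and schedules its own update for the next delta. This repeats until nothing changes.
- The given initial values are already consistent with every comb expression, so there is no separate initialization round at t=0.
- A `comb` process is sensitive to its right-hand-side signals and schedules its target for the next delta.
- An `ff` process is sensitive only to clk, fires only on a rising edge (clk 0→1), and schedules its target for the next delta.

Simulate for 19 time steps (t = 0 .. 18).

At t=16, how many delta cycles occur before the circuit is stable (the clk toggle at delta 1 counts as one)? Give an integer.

t0.Δ0 e=0 b=1 clk=0 f=0 d=1 a=0 c=0
t0.Δ1 e=0 b=1 clk=1 f=0 d=1 a=0 c=0
t0.Δ2 e=0 b=1 clk=1 f=0 d=0 a=0 c=1
t0.Δ3 e=1 b=1 clk=1 f=1 d=0 a=1 c=1
t0.Δ4 e=1 b=1 clk=1 f=1 d=0 a=0 c=1
t1.Δ0 e=1 b=1 clk=1 f=1 d=0 a=0 c=1
t1.Δ1 e=1 b=1 clk=0 f=1 d=0 a=0 c=1
t2.Δ0 e=1 b=1 clk=0 f=1 d=0 a=0 c=1
t2.Δ1 e=1 b=1 clk=1 f=1 d=0 a=0 c=1
t2.Δ2 e=1 b=1 clk=1 f=1 d=0 a=0 c=0
t2.Δ3 e=0 b=0 clk=1 f=1 d=0 a=1 c=0
t2.Δ4 e=1 b=0 clk=1 f=0 d=0 a=1 c=0
t2.Δ5 e=1 b=0 clk=1 f=0 d=0 a=0 c=0
t2.Δ6 e=0 b=0 clk=1 f=0 d=0 a=0 c=0
t3.Δ0 e=0 b=0 clk=1 f=0 d=0 a=0 c=0
t3.Δ1 e=0 b=0 clk=0 f=0 d=0 a=0 c=0
t4.Δ0 e=0 b=0 clk=0 f=0 d=0 a=0 c=0
t4.Δ1 e=0 b=0 clk=1 f=0 d=0 a=0 c=0
t4.Δ2 e=0 b=0 clk=1 f=0 d=1 a=0 c=1
t4.Δ3 e=1 b=0 clk=1 f=1 d=1 a=1 c=1
t4.Δ4 e=1 b=0 clk=1 f=1 d=1 a=0 c=1
t5.Δ0 e=1 b=0 clk=1 f=1 d=1 a=0 c=1
t5.Δ1 e=1 b=0 clk=0 f=1 d=1 a=0 c=1
t6.Δ0 e=1 b=0 clk=0 f=1 d=1 a=0 c=1
t6.Δ1 e=1 b=0 clk=1 f=1 d=1 a=0 c=1
t6.Δ2 e=1 b=0 clk=1 f=1 d=1 a=0 c=0
t6.Δ3 e=0 b=1 clk=1 f=1 d=1 a=1 c=0
t6.Δ4 e=1 b=1 clk=1 f=0 d=1 a=1 c=0
t6.Δ5 e=1 b=1 clk=1 f=0 d=1 a=0 c=0
t6.Δ6 e=0 b=1 clk=1 f=0 d=1 a=0 c=0
t7.Δ0 e=0 b=1 clk=1 f=0 d=1 a=0 c=0
t7.Δ1 e=0 b=1 clk=0 f=0 d=1 a=0 c=0
t8.Δ0 e=0 b=1 clk=0 f=0 d=1 a=0 c=0
t8.Δ1 e=0 b=1 clk=1 f=0 d=1 a=0 c=0
t8.Δ2 e=0 b=1 clk=1 f=0 d=0 a=0 c=1
t8.Δ3 e=1 b=1 clk=1 f=1 d=0 a=1 c=1
t8.Δ4 e=1 b=1 clk=1 f=1 d=0 a=0 c=1
t9.Δ0 e=1 b=1 clk=1 f=1 d=0 a=0 c=1
t9.Δ1 e=1 b=1 clk=0 f=1 d=0 a=0 c=1
t10.Δ0 e=1 b=1 clk=0 f=1 d=0 a=0 c=1
t10.Δ1 e=1 b=1 clk=1 f=1 d=0 a=0 c=1
t10.Δ2 e=1 b=1 clk=1 f=1 d=0 a=0 c=0
t10.Δ3 e=0 b=0 clk=1 f=1 d=0 a=1 c=0
t10.Δ4 e=1 b=0 clk=1 f=0 d=0 a=1 c=0
t10.Δ5 e=1 b=0 clk=1 f=0 d=0 a=0 c=0
t10.Δ6 e=0 b=0 clk=1 f=0 d=0 a=0 c=0
t11.Δ0 e=0 b=0 clk=1 f=0 d=0 a=0 c=0
t11.Δ1 e=0 b=0 clk=0 f=0 d=0 a=0 c=0
t12.Δ0 e=0 b=0 clk=0 f=0 d=0 a=0 c=0
t12.Δ1 e=0 b=0 clk=1 f=0 d=0 a=0 c=0
t12.Δ2 e=0 b=0 clk=1 f=0 d=1 a=0 c=1
t12.Δ3 e=1 b=0 clk=1 f=1 d=1 a=1 c=1
t12.Δ4 e=1 b=0 clk=1 f=1 d=1 a=0 c=1
t13.Δ0 e=1 b=0 clk=1 f=1 d=1 a=0 c=1
t13.Δ1 e=1 b=0 clk=0 f=1 d=1 a=0 c=1
t14.Δ0 e=1 b=0 clk=0 f=1 d=1 a=0 c=1
t14.Δ1 e=1 b=0 clk=1 f=1 d=1 a=0 c=1
t14.Δ2 e=1 b=0 clk=1 f=1 d=1 a=0 c=0
t14.Δ3 e=0 b=1 clk=1 f=1 d=1 a=1 c=0
t14.Δ4 e=1 b=1 clk=1 f=0 d=1 a=1 c=0
t14.Δ5 e=1 b=1 clk=1 f=0 d=1 a=0 c=0
t14.Δ6 e=0 b=1 clk=1 f=0 d=1 a=0 c=0
t15.Δ0 e=0 b=1 clk=1 f=0 d=1 a=0 c=0
t15.Δ1 e=0 b=1 clk=0 f=0 d=1 a=0 c=0
t16.Δ0 e=0 b=1 clk=0 f=0 d=1 a=0 c=0
t16.Δ1 e=0 b=1 clk=1 f=0 d=1 a=0 c=0
t16.Δ2 e=0 b=1 clk=1 f=0 d=0 a=0 c=1
t16.Δ3 e=1 b=1 clk=1 f=1 d=0 a=1 c=1
t16.Δ4 e=1 b=1 clk=1 f=1 d=0 a=0 c=1
t17.Δ0 e=1 b=1 clk=1 f=1 d=0 a=0 c=1
t17.Δ1 e=1 b=1 clk=0 f=1 d=0 a=0 c=1
t18.Δ0 e=1 b=1 clk=0 f=1 d=0 a=0 c=1
t18.Δ1 e=1 b=1 clk=1 f=1 d=0 a=0 c=1
t18.Δ2 e=1 b=1 clk=1 f=1 d=0 a=0 c=0
t18.Δ3 e=0 b=0 clk=1 f=1 d=0 a=1 c=0
t18.Δ4 e=1 b=0 clk=1 f=0 d=0 a=1 c=0
t18.Δ5 e=1 b=0 clk=1 f=0 d=0 a=0 c=0
t18.Δ6 e=0 b=0 clk=1 f=0 d=0 a=0 c=0

4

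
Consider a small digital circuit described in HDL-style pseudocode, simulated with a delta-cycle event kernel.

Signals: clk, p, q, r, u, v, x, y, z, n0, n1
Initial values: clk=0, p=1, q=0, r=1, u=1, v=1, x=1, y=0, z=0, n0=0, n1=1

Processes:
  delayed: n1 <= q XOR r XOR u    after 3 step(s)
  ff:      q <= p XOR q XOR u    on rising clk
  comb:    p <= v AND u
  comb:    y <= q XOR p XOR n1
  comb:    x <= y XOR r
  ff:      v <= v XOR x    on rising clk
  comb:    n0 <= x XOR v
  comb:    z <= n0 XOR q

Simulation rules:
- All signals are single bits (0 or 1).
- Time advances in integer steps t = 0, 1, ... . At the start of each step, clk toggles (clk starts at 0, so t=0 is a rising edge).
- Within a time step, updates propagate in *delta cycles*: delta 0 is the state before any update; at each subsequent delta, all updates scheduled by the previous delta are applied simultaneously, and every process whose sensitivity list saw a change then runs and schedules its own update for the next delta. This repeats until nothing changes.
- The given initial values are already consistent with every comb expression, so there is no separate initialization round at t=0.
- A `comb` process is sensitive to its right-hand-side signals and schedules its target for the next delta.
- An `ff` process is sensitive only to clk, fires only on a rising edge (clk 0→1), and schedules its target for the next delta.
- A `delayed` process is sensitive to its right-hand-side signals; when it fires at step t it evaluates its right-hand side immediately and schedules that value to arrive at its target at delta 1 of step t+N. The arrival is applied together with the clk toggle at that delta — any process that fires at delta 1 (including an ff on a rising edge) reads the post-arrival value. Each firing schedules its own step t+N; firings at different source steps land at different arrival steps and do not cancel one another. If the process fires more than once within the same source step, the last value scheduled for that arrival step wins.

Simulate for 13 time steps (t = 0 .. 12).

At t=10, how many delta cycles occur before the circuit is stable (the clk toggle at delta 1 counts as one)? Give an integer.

7

[bits: z,n1,r,v,clk,p,u,x,y,n0,q]
t=0: Δ0=01110111000 Δ1=01111111000 Δ2=01101111000 Δ3=01101011010 Δ4=11101011110 Δ5=11101010110 Δ6=11101010100 Δ7=01101010100 | 7Δ
t=1: Δ0=01101010100 Δ1=01100010100 | 1Δ
t=2: Δ0=01100010100 Δ1=01101010100 Δ2=01101010101 Δ3=11101010001 Δ4=11101011001 Δ5=11101011011 Δ6=01101011011 | 6Δ
t=3: Δ0=01101011011 Δ1=01100011011 | 1Δ
t=4: Δ0=01100011011 Δ1=01101011011 Δ2=01111011010 Δ3=11111111100 Δ4=01111110000 Δ5=01111111010 Δ6=11111111000 Δ7=01111111000 | 7Δ
t=5: Δ0=01111111000 Δ1=01110111000 | 1Δ
t=6: Δ0=01110111000 Δ1=01111111000 Δ2=01101111000 Δ3=01101011010 Δ4=11101011110 Δ5=11101010110 Δ6=11101010100 Δ7=01101010100 | 7Δ
t=7: Δ0=01101010100 Δ1=00100010100 Δ2=00100010000 Δ3=00100011000 Δ4=00100011010 Δ5=10100011010 | 5Δ
t=8: Δ0=10100011010 Δ1=10101011010 Δ2=10111011011 Δ3=00111111101 Δ4=10111110001 Δ5=10111111011 Δ6=00111111001 Δ7=10111111001 | 7Δ
t=9: Δ0=10111111001 Δ1=10110111001 | 1Δ
t=10: Δ0=10110111001 Δ1=10111111001 Δ2=10101111001 Δ3=10101011011 Δ4=00101011111 Δ5=00101010111 Δ6=00101010101 Δ7=10101010101 | 7Δ
t=11: Δ0=10101010101 Δ1=11100010101 Δ2=11100010001 Δ3=11100011001 Δ4=11100011011 Δ5=01100011011 | 5Δ
t=12: Δ0=01100011011 Δ1=01101011011 Δ2=01111011010 Δ3=11111111100 Δ4=01111110000 Δ5=01111111010 Δ6=11111111000 Δ7=01111111000 | 7Δ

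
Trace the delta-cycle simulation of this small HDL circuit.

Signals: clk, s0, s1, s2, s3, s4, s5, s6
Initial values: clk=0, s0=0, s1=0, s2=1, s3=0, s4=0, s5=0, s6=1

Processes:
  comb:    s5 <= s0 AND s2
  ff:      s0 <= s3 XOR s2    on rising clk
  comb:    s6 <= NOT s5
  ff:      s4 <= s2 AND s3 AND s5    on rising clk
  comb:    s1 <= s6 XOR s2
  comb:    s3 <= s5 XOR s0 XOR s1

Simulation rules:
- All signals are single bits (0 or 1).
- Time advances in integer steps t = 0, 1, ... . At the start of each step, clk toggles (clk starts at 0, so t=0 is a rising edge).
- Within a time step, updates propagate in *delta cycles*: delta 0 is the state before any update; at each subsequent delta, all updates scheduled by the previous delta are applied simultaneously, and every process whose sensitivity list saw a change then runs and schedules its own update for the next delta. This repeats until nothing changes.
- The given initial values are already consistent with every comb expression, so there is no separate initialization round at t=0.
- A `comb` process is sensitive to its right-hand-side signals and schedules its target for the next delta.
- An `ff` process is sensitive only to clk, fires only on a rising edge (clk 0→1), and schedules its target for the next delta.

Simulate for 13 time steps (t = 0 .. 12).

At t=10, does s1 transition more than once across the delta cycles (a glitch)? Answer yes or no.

no

t0.Δ0 s1=0 s6=1 s2=1 s0=0 clk=0 s4=0 s5=0 s3=0
t0.Δ1 s1=0 s6=1 s2=1 s0=0 clk=1 s4=0 s5=0 s3=0
t0.Δ2 s1=0 s6=1 s2=1 s0=1 clk=1 s4=0 s5=0 s3=0
t0.Δ3 s1=0 s6=1 s2=1 s0=1 clk=1 s4=0 s5=1 s3=1
t0.Δ4 s1=0 s6=0 s2=1 s0=1 clk=1 s4=0 s5=1 s3=0
t0.Δ5 s1=1 s6=0 s2=1 s0=1 clk=1 s4=0 s5=1 s3=0
t0.Δ6 s1=1 s6=0 s2=1 s0=1 clk=1 s4=0 s5=1 s3=1
t1.Δ0 s1=1 s6=0 s2=1 s0=1 clk=1 s4=0 s5=1 s3=1
t1.Δ1 s1=1 s6=0 s2=1 s0=1 clk=0 s4=0 s5=1 s3=1
t2.Δ0 s1=1 s6=0 s2=1 s0=1 clk=0 s4=0 s5=1 s3=1
t2.Δ1 s1=1 s6=0 s2=1 s0=1 clk=1 s4=0 s5=1 s3=1
t2.Δ2 s1=1 s6=0 s2=1 s0=0 clk=1 s4=1 s5=1 s3=1
t2.Δ3 s1=1 s6=0 s2=1 s0=0 clk=1 s4=1 s5=0 s3=0
t2.Δ4 s1=1 s6=1 s2=1 s0=0 clk=1 s4=1 s5=0 s3=1
t2.Δ5 s1=0 s6=1 s2=1 s0=0 clk=1 s4=1 s5=0 s3=1
t2.Δ6 s1=0 s6=1 s2=1 s0=0 clk=1 s4=1 s5=0 s3=0
t3.Δ0 s1=0 s6=1 s2=1 s0=0 clk=1 s4=1 s5=0 s3=0
t3.Δ1 s1=0 s6=1 s2=1 s0=0 clk=0 s4=1 s5=0 s3=0
t4.Δ0 s1=0 s6=1 s2=1 s0=0 clk=0 s4=1 s5=0 s3=0
t4.Δ1 s1=0 s6=1 s2=1 s0=0 clk=1 s4=1 s5=0 s3=0
t4.Δ2 s1=0 s6=1 s2=1 s0=1 clk=1 s4=0 s5=0 s3=0
t4.Δ3 s1=0 s6=1 s2=1 s0=1 clk=1 s4=0 s5=1 s3=1
t4.Δ4 s1=0 s6=0 s2=1 s0=1 clk=1 s4=0 s5=1 s3=0
t4.Δ5 s1=1 s6=0 s2=1 s0=1 clk=1 s4=0 s5=1 s3=0
t4.Δ6 s1=1 s6=0 s2=1 s0=1 clk=1 s4=0 s5=1 s3=1
t5.Δ0 s1=1 s6=0 s2=1 s0=1 clk=1 s4=0 s5=1 s3=1
t5.Δ1 s1=1 s6=0 s2=1 s0=1 clk=0 s4=0 s5=1 s3=1
t6.Δ0 s1=1 s6=0 s2=1 s0=1 clk=0 s4=0 s5=1 s3=1
t6.Δ1 s1=1 s6=0 s2=1 s0=1 clk=1 s4=0 s5=1 s3=1
t6.Δ2 s1=1 s6=0 s2=1 s0=0 clk=1 s4=1 s5=1 s3=1
t6.Δ3 s1=1 s6=0 s2=1 s0=0 clk=1 s4=1 s5=0 s3=0
t6.Δ4 s1=1 s6=1 s2=1 s0=0 clk=1 s4=1 s5=0 s3=1
t6.Δ5 s1=0 s6=1 s2=1 s0=0 clk=1 s4=1 s5=0 s3=1
t6.Δ6 s1=0 s6=1 s2=1 s0=0 clk=1 s4=1 s5=0 s3=0
t7.Δ0 s1=0 s6=1 s2=1 s0=0 clk=1 s4=1 s5=0 s3=0
t7.Δ1 s1=0 s6=1 s2=1 s0=0 clk=0 s4=1 s5=0 s3=0
t8.Δ0 s1=0 s6=1 s2=1 s0=0 clk=0 s4=1 s5=0 s3=0
t8.Δ1 s1=0 s6=1 s2=1 s0=0 clk=1 s4=1 s5=0 s3=0
t8.Δ2 s1=0 s6=1 s2=1 s0=1 clk=1 s4=0 s5=0 s3=0
t8.Δ3 s1=0 s6=1 s2=1 s0=1 clk=1 s4=0 s5=1 s3=1
t8.Δ4 s1=0 s6=0 s2=1 s0=1 clk=1 s4=0 s5=1 s3=0
t8.Δ5 s1=1 s6=0 s2=1 s0=1 clk=1 s4=0 s5=1 s3=0
t8.Δ6 s1=1 s6=0 s2=1 s0=1 clk=1 s4=0 s5=1 s3=1
t9.Δ0 s1=1 s6=0 s2=1 s0=1 clk=1 s4=0 s5=1 s3=1
t9.Δ1 s1=1 s6=0 s2=1 s0=1 clk=0 s4=0 s5=1 s3=1
t10.Δ0 s1=1 s6=0 s2=1 s0=1 clk=0 s4=0 s5=1 s3=1
t10.Δ1 s1=1 s6=0 s2=1 s0=1 clk=1 s4=0 s5=1 s3=1
t10.Δ2 s1=1 s6=0 s2=1 s0=0 clk=1 s4=1 s5=1 s3=1
t10.Δ3 s1=1 s6=0 s2=1 s0=0 clk=1 s4=1 s5=0 s3=0
t10.Δ4 s1=1 s6=1 s2=1 s0=0 clk=1 s4=1 s5=0 s3=1
t10.Δ5 s1=0 s6=1 s2=1 s0=0 clk=1 s4=1 s5=0 s3=1
t10.Δ6 s1=0 s6=1 s2=1 s0=0 clk=1 s4=1 s5=0 s3=0
t11.Δ0 s1=0 s6=1 s2=1 s0=0 clk=1 s4=1 s5=0 s3=0
t11.Δ1 s1=0 s6=1 s2=1 s0=0 clk=0 s4=1 s5=0 s3=0
t12.Δ0 s1=0 s6=1 s2=1 s0=0 clk=0 s4=1 s5=0 s3=0
t12.Δ1 s1=0 s6=1 s2=1 s0=0 clk=1 s4=1 s5=0 s3=0
t12.Δ2 s1=0 s6=1 s2=1 s0=1 clk=1 s4=0 s5=0 s3=0
t12.Δ3 s1=0 s6=1 s2=1 s0=1 clk=1 s4=0 s5=1 s3=1
t12.Δ4 s1=0 s6=0 s2=1 s0=1 clk=1 s4=0 s5=1 s3=0
t12.Δ5 s1=1 s6=0 s2=1 s0=1 clk=1 s4=0 s5=1 s3=0
t12.Δ6 s1=1 s6=0 s2=1 s0=1 clk=1 s4=0 s5=1 s3=1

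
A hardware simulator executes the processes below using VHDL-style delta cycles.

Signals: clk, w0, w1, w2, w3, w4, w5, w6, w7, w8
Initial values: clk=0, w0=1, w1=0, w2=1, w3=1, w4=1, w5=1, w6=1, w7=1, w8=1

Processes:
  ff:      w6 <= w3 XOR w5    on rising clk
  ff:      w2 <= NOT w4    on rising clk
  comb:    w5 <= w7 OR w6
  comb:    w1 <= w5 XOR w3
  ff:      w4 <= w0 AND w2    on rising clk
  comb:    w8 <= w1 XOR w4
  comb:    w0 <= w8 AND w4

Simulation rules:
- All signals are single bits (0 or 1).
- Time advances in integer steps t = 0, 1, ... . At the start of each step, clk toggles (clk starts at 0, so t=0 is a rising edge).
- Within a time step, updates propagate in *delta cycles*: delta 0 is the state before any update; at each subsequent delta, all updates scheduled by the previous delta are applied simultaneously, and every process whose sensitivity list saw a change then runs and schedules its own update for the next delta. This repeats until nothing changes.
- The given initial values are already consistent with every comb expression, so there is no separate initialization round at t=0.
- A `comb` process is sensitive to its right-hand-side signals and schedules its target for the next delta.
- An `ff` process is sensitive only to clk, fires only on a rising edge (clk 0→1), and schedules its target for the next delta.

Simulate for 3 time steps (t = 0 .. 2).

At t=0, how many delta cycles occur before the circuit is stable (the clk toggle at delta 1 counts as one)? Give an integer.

2

[bits: w0,w6,w4,w2,w5,w1,w3,w8,clk,w7]
t=0: Δ0=1111101101 Δ1=1111101111 Δ2=1010101111 | 2Δ
t=1: Δ0=1010101111 Δ1=1010101101 | 1Δ
t=2: Δ0=1010101101 Δ1=1010101111 Δ2=1000101111 Δ3=0000101011 | 3Δ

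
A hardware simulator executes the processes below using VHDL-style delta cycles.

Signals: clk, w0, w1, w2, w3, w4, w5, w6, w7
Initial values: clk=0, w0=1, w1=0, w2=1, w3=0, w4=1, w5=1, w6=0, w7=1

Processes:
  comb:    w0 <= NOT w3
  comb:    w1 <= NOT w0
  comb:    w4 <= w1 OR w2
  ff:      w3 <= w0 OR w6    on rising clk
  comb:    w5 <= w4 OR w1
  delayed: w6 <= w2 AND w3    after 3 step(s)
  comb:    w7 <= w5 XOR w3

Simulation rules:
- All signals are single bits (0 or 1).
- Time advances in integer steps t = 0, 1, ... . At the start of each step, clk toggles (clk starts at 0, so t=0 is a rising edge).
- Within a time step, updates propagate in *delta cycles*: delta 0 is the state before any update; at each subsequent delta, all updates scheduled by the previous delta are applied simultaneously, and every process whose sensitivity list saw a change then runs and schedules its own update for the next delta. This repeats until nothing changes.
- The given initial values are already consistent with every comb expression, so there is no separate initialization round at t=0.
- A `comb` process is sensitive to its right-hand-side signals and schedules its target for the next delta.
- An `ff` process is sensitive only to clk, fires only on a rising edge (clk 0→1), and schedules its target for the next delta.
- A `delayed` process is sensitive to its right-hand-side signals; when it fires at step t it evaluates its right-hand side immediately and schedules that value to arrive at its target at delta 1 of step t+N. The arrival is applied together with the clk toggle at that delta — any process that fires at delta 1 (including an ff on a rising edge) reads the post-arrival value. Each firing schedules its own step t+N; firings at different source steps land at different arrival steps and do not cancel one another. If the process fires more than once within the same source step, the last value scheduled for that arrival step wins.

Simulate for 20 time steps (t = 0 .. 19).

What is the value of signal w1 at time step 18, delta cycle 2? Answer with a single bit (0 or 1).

1

t=0 Δ0: w6=0 w0=1 w2=1 clk=0 w7=1 w4=1 w1=0 w3=0 w5=1
  Δ1: clk:0→1
  Δ2: w3:0→1
  Δ3: w0:1→0, w7:1→0
  Δ4: w1:0→1
  (4Δ to stable)
t=1 Δ0: w6=0 w0=0 w2=1 clk=1 w7=0 w4=1 w1=1 w3=1 w5=1
  Δ1: clk:1→0
  (1Δ to stable)
t=2 Δ0: w6=0 w0=0 w2=1 clk=0 w7=0 w4=1 w1=1 w3=1 w5=1
  Δ1: clk:0→1
  Δ2: w3:1→0
  Δ3: w0:0→1, w7:0→1
  Δ4: w1:1→0
  (4Δ to stable)
t=3 Δ0: w6=0 w0=1 w2=1 clk=1 w7=1 w4=1 w1=0 w3=0 w5=1
  Δ1: w6:0→1, clk:1→0
  (1Δ to stable)
t=4 Δ0: w6=1 w0=1 w2=1 clk=0 w7=1 w4=1 w1=0 w3=0 w5=1
  Δ1: clk:0→1
  Δ2: w3:0→1
  Δ3: w0:1→0, w7:1→0
  Δ4: w1:0→1
  (4Δ to stable)
t=5 Δ0: w6=1 w0=0 w2=1 clk=1 w7=0 w4=1 w1=1 w3=1 w5=1
  Δ1: w6:1→0, clk:1→0
  (1Δ to stable)
t=6 Δ0: w6=0 w0=0 w2=1 clk=0 w7=0 w4=1 w1=1 w3=1 w5=1
  Δ1: clk:0→1
  Δ2: w3:1→0
  Δ3: w0:0→1, w7:0→1
  Δ4: w1:1→0
  (4Δ to stable)
t=7 Δ0: w6=0 w0=1 w2=1 clk=1 w7=1 w4=1 w1=0 w3=0 w5=1
  Δ1: w6:0→1, clk:1→0
  (1Δ to stable)
t=8 Δ0: w6=1 w0=1 w2=1 clk=0 w7=1 w4=1 w1=0 w3=0 w5=1
  Δ1: clk:0→1
  Δ2: w3:0→1
  Δ3: w0:1→0, w7:1→0
  Δ4: w1:0→1
  (4Δ to stable)
t=9 Δ0: w6=1 w0=0 w2=1 clk=1 w7=0 w4=1 w1=1 w3=1 w5=1
  Δ1: w6:1→0, clk:1→0
  (1Δ to stable)
t=10 Δ0: w6=0 w0=0 w2=1 clk=0 w7=0 w4=1 w1=1 w3=1 w5=1
  Δ1: clk:0→1
  Δ2: w3:1→0
  Δ3: w0:0→1, w7:0→1
  Δ4: w1:1→0
  (4Δ to stable)
t=11 Δ0: w6=0 w0=1 w2=1 clk=1 w7=1 w4=1 w1=0 w3=0 w5=1
  Δ1: w6:0→1, clk:1→0
  (1Δ to stable)
t=12 Δ0: w6=1 w0=1 w2=1 clk=0 w7=1 w4=1 w1=0 w3=0 w5=1
  Δ1: clk:0→1
  Δ2: w3:0→1
  Δ3: w0:1→0, w7:1→0
  Δ4: w1:0→1
  (4Δ to stable)
t=13 Δ0: w6=1 w0=0 w2=1 clk=1 w7=0 w4=1 w1=1 w3=1 w5=1
  Δ1: w6:1→0, clk:1→0
  (1Δ to stable)
t=14 Δ0: w6=0 w0=0 w2=1 clk=0 w7=0 w4=1 w1=1 w3=1 w5=1
  Δ1: clk:0→1
  Δ2: w3:1→0
  Δ3: w0:0→1, w7:0→1
  Δ4: w1:1→0
  (4Δ to stable)
t=15 Δ0: w6=0 w0=1 w2=1 clk=1 w7=1 w4=1 w1=0 w3=0 w5=1
  Δ1: w6:0→1, clk:1→0
  (1Δ to stable)
t=16 Δ0: w6=1 w0=1 w2=1 clk=0 w7=1 w4=1 w1=0 w3=0 w5=1
  Δ1: clk:0→1
  Δ2: w3:0→1
  Δ3: w0:1→0, w7:1→0
  Δ4: w1:0→1
  (4Δ to stable)
t=17 Δ0: w6=1 w0=0 w2=1 clk=1 w7=0 w4=1 w1=1 w3=1 w5=1
  Δ1: w6:1→0, clk:1→0
  (1Δ to stable)
t=18 Δ0: w6=0 w0=0 w2=1 clk=0 w7=0 w4=1 w1=1 w3=1 w5=1
  Δ1: clk:0→1
  Δ2: w3:1→0
  Δ3: w0:0→1, w7:0→1
  Δ4: w1:1→0
  (4Δ to stable)
t=19 Δ0: w6=0 w0=1 w2=1 clk=1 w7=1 w4=1 w1=0 w3=0 w5=1
  Δ1: w6:0→1, clk:1→0
  (1Δ to stable)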